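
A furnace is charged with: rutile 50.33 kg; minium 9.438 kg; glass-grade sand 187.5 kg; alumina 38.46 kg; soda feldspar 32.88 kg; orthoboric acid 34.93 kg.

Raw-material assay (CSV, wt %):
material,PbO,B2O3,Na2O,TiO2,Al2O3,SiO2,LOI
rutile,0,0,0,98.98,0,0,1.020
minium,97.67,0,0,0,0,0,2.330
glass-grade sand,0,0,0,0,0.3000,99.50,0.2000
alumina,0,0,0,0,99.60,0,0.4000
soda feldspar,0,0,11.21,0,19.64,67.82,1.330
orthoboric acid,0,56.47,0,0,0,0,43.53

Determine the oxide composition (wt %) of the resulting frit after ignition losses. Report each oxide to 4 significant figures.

Glass mass = 336.6 kg (batch 353.5 − LOI 16.90).
Composition: PbO 2.738%, B2O3 5.859%, Na2O 1.095%, TiO2 14.80%, Al2O3 13.46%, SiO2 62.04%

Intermediates are printed rounded to 4 significant digits alongside each step — all internal work keeps full float precision through every step — exactly one rounding lands on each reported result — all derived quantities are re-derived in exact precision (yield, the totals, six oxide percentages, ignition loss, glass mass) from the weighed amounts per 336.6 kg of glass, precisely as stated by the problem or the answer.
What the batch supplies per oxide:
  PbO: 9.438·0.9767 = 9.218 kg
  B2O3: 34.93·0.5647 = 19.72 kg
  Na2O: 32.88·0.1121 = 3.686 kg
  TiO2: 50.33·0.9898 = 49.82 kg
  Al2O3: 187.5·0.003000 + 38.46·0.9960 + 32.88·0.1964 = 45.33 kg
  SiO2: 187.5·0.9950 + 32.88·0.6782 = 208.9 kg
LOI: 50.33·0.01020 + 9.438·0.02330 + 187.5·0.002000 + 38.46·0.004000 + 32.88·0.01330 + 34.93·0.4353 = 16.90 kg
Glass mass = batch − LOI = 353.5 − 16.90 = 336.6 kg (= the summed oxide contributions)
percent by weight: oxide/glass ×100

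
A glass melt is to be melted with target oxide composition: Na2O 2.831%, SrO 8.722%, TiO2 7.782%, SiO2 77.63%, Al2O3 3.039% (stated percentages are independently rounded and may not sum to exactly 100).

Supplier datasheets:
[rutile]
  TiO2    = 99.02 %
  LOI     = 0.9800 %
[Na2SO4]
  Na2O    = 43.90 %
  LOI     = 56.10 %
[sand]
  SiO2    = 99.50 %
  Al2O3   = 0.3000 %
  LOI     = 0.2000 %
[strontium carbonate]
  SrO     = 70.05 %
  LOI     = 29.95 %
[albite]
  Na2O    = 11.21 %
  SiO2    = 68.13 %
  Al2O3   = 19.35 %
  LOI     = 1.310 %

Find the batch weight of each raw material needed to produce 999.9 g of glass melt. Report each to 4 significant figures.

All internal work runs at full precision through the solve; in-progress results are displayed rounded off to 4 significant figures within the worked lines. Each reported value takes just one rounding — all derived quantities, including LOI, yield, the totals, net glass mass, the five compositions, are carried starting from the weights for 999.9 g of glass in full precision, as set out in question or answer.
Target masses of each oxide per 999.9 g glass melt:
  Na2O: 2.831% × 999.9 = 28.31 g
  SrO: 8.722% × 999.9 = 87.21 g
  TiO2: 7.782% × 999.9 = 77.81 g
  SiO2: 77.63% × 999.9 = 776.2 g
  Al2O3: 3.039% × 999.9 = 30.39 g
Oxide-by-oxide audit working from each reported weight, versus the basis set out (delivered sums recover each target given rounding of the digits):
  Na2O: 27.07·0.4390 + 146.5·0.1121 = 28.31 g (target 28.31 g)
  SrO: 124.5·0.7005 = 87.21 g (target 87.21 g)
  TiO2: 78.58·0.9902 = 77.81 g (target 77.81 g)
  SiO2: 679.8·0.9950 + 146.5·0.6813 = 776.2 g (target 776.2 g)
  Al2O3: 679.8·0.003000 + 146.5·0.1935 = 30.39 g (target 30.39 g)
Glass-mass closure: Σ batch − LOI loss = 999.9 g (per-oxide target masses sum to 999.9 g; basis as stated: 999.9 g — a pure rounding effect).
Whole-batch sum: Σ batch = 1056 g; loss to ignition Σ batch·LOI = 56.52 g; yield, glass over the total, = 94.65%.

Batch per 999.9 g glass melt:
  rutile: 78.58 g
  Na2SO4: 27.07 g
  sand: 679.8 g
  strontium carbonate: 124.5 g
  albite: 146.5 g
Total batch = 1056 g; LOI loss = 56.52 g; yield = 94.65%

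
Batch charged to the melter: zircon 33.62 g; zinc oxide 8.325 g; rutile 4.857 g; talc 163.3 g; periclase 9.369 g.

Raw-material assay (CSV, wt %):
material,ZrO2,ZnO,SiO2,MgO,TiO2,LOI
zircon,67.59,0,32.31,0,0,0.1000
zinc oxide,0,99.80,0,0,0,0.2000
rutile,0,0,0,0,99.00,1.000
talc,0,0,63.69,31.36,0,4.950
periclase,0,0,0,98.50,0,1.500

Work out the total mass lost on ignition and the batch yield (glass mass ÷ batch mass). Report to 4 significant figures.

LOI loss = 8.323 g; glass = 211.1 g; yield = 96.21%

All internal work runs at full precision throughout. Mid-chain values are shown, rounded to four significant figures, as written. Each reported result receives exactly one rounding. All derived quantities are rebuilt at exact precision (LOI, the totals, the five compositions, yield, net glass mass) starting from the weights on 211.1 g of glass as they appear in the question or the answer.
LOI of each material in turn:
  zircon: 33.62 × 0.001000 = 0.03362 g
  zinc oxide: 8.325 × 0.002000 = 0.01665 g
  rutile: 4.857 × 0.01000 = 0.04857 g
  talc: 163.3 × 0.04950 = 8.083 g
  periclase: 9.369 × 0.01500 = 0.1405 g
Total LOI = 8.323 g
Glass = batch − LOI = 219.5 − 8.323 = 211.1 g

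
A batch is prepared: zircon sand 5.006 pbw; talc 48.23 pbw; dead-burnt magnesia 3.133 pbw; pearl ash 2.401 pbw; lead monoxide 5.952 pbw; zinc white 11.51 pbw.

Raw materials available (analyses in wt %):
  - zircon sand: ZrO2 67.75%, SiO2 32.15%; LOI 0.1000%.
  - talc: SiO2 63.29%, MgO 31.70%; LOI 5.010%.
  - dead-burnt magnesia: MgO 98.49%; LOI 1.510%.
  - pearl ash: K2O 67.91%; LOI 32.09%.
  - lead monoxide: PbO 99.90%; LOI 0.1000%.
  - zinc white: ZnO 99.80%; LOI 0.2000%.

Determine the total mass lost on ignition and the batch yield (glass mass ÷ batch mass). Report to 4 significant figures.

The intermediate values appear, rounded to 4 significant figures, in the printout. Each numeric step holds exact precision at all times; every reported value is rounded once only — all derived quantities (glass mass, LOI, the yield, the totals, six oxide percentages) are carried at full float precision using the weight values per 72.96 pbw of glass, as quoted within question or answer.
Ignition loss by material:
  zircon sand: 5.006 × 0.001000 = 0.005006 pbw
  talc: 48.23 × 0.05010 = 2.416 pbw
  dead-burnt magnesia: 3.133 × 0.01510 = 0.04731 pbw
  pearl ash: 2.401 × 0.3209 = 0.7705 pbw
  lead monoxide: 5.952 × 0.001000 = 0.005952 pbw
  zinc white: 11.51 × 0.002000 = 0.02302 pbw
Total LOI = 3.268 pbw
Glass = batch − LOI = 76.23 − 3.268 = 72.96 pbw

LOI loss = 3.268 pbw; glass = 72.96 pbw; yield = 95.71%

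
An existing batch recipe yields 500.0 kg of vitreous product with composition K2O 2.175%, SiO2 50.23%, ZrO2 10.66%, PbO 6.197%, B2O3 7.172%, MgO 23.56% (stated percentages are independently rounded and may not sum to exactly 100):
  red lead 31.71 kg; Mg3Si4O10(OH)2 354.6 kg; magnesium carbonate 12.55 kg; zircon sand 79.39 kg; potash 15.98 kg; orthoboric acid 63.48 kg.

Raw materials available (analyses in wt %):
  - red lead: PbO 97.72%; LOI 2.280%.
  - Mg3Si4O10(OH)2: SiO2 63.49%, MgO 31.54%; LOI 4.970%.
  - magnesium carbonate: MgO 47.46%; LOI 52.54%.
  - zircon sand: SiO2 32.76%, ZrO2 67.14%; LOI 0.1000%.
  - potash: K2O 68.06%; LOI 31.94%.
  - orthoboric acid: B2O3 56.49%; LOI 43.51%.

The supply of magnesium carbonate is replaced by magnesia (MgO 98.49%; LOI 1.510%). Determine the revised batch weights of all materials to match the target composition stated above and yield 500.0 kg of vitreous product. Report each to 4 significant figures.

Revised batch per 500.0 kg vitreous product:
  red lead: 31.71 kg
  Mg3Si4O10(OH)2: 354.6 kg
  magnesia: 6.047 kg
  zircon sand: 79.39 kg
  potash: 15.98 kg
  orthoboric acid: 63.48 kg
Total batch = 551.2 kg; LOI loss = 51.24 kg

The working math holds exact precision at all times. Working values appear, rounded to 4 significant figures, as written. Every reported number is rounded exactly once — all derived quantities are computed using the weight values for 500.0 kg of glass at full float precision (net glass mass, LOI, six oxide percentages, yield, totals), as set out in the question or the answer.
Oxide mass targets, per 500.0 kg vitreous product:
  K2O: 2.175% × 500.0 = 10.88 kg
  SiO2: 50.23% × 500.0 = 251.2 kg
  ZrO2: 10.66% × 500.0 = 53.30 kg
  PbO: 6.197% × 500.0 = 30.98 kg
  B2O3: 7.172% × 500.0 = 35.86 kg
  MgO: 23.56% × 500.0 = 117.8 kg
Mass-balance tally per oxide applying the batch weights above, per the basis as stated (sums match the target masses given rounding of the digits):
  K2O: 15.98·0.6806 = 10.88 kg (target 10.88 kg)
  SiO2: 354.6·0.6349 + 79.39·0.3276 = 251.1 kg (target 251.2 kg)
  ZrO2: 79.39·0.6714 = 53.30 kg (target 53.30 kg)
  PbO: 31.71·0.9772 = 30.99 kg (target 30.98 kg)
  B2O3: 63.48·0.5649 = 35.86 kg (target 35.86 kg)
  MgO: 354.6·0.3154 + 6.047·0.9849 = 117.8 kg (target 117.8 kg)
Auditing the glass mass value: batch total minus LOI = 500.0 kg (per-oxide target masses sum to 500.0 kg; basis as stated: 500.0 kg — a pure rounding effect).
Batch grand total — Σ batch = 551.2 kg; Σ batch·LOI gives LOI loss = 51.24 kg; yield: glass divided by total = 90.70%.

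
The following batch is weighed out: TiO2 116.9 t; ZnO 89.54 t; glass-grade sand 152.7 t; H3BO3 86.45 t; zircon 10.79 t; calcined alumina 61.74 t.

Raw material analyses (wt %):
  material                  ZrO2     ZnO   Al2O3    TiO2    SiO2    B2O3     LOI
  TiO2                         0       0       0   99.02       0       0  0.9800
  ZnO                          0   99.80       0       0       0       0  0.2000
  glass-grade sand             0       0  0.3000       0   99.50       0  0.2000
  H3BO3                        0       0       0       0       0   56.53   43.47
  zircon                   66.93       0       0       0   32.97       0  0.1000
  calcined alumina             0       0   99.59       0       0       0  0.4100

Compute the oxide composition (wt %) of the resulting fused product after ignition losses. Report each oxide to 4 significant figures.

In-progress results are shown (rounded to four significant digits) in the printout. All internal work runs at full float precision through every step — every reported number undergoes a single rounding; the derived quantities are rebuilt starting from the weights per 478.6 t of glass at exact precision (six oxide percentages, ignition loss, net glass mass, totals, yield) as set out in the problem or the answer.
Oxide-by-oxide delivered mass:
  ZrO2: 10.79·0.6693 = 7.222 t
  ZnO: 89.54·0.9980 = 89.36 t
  Al2O3: 152.7·0.003000 + 61.74·0.9959 = 61.94 t
  TiO2: 116.9·0.9902 = 115.8 t
  SiO2: 152.7·0.9950 + 10.79·0.3297 = 155.5 t
  B2O3: 86.45·0.5653 = 48.87 t
LOI: 116.9·0.009800 + 89.54·0.002000 + 152.7·0.002000 + 86.45·0.4347 + 10.79·0.001000 + 61.74·0.004100 = 39.47 t
The glass mass, total less LOI, = 518.1 − 39.47 = 478.6 t (= the summed oxide contributions)
each oxide over glass, ×100, is wt %

Glass mass = 478.6 t (batch 518.1 − LOI 39.47).
Composition: ZrO2 1.509%, ZnO 18.67%, Al2O3 12.94%, TiO2 24.18%, SiO2 32.49%, B2O3 10.21%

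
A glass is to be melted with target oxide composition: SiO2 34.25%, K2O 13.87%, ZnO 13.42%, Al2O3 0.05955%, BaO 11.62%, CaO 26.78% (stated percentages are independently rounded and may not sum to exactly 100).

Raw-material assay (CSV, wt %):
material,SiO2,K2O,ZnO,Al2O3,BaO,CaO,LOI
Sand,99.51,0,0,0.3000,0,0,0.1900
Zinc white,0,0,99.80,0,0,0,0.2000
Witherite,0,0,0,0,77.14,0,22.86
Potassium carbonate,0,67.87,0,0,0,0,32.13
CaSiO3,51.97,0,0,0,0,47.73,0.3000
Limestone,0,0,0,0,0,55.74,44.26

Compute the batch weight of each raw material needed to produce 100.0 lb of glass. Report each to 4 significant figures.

Batch per 100.0 lb glass:
  Sand: 19.85 lb
  Zinc white: 13.45 lb
  Witherite: 15.06 lb
  Potassium carbonate: 20.44 lb
  CaSiO3: 27.90 lb
  Limestone: 24.16 lb
Total batch = 120.9 lb; LOI loss = 20.85 lb; yield = 82.75%

Working values are displayed, with 4-significant-figure rounding, in the printout — the whole derivation runs at exact precision at each step. Every reported result carries a single rounding; the derived quantities are recomputed at full float precision (glass mass, LOI, yield, six oxide percentages, totals) starting from the weights at 100.0 lb of glass, as they appear in problem or answer.
Oxide-by-oxide targets in 100.0 lb glass:
  SiO2: 34.25% × 100.0 = 34.25 lb
  K2O: 13.87% × 100.0 = 13.87 lb
  ZnO: 13.42% × 100.0 = 13.42 lb
  Al2O3: 0.05955% × 100.0 = 0.05955 lb
  BaO: 11.62% × 100.0 = 11.62 lb
  CaO: 26.78% × 100.0 = 26.78 lb
Oxide-by-oxide audit on the weights just shown, versus the basis set out (each sum matches its target mass inside rounding margins):
  SiO2: 19.85·0.9951 + 27.90·0.5197 = 34.25 lb (target 34.25 lb)
  K2O: 20.44·0.6787 = 13.87 lb (target 13.87 lb)
  ZnO: 13.45·0.9980 = 13.42 lb (target 13.42 lb)
  Al2O3: 19.85·0.003000 = 0.05955 lb (target 0.05955 lb)
  BaO: 15.06·0.7714 = 11.62 lb (target 11.62 lb)
  CaO: 27.90·0.4773 + 24.16·0.5574 = 26.78 lb (target 26.78 lb)
Mass balance on the glass: net batch after ignition = 100.0 lb (per-oxide target masses sum to 100.0 lb; basis as stated: 100.0 lb — any gap is answer rounding).
Batch total: Σ batch = 120.9 lb; ignition loss, Σ(batch × LOI) = 20.85 lb; glass ÷ batch gives a yield of 82.75%.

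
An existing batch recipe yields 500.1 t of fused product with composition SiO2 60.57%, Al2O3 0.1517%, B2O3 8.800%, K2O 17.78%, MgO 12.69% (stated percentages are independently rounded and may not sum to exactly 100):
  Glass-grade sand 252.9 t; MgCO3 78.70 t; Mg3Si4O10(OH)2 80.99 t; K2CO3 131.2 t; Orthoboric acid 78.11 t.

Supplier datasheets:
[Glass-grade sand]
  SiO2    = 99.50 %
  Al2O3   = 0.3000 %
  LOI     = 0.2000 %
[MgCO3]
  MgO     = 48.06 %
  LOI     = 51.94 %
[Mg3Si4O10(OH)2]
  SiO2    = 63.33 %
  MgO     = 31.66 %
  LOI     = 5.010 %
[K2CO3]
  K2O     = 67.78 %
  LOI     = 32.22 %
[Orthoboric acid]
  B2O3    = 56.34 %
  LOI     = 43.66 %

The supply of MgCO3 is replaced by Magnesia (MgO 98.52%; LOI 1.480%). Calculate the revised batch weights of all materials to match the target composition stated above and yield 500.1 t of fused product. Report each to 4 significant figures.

Revised batch per 500.1 t fused product:
  Glass-grade sand: 252.9 t
  Magnesia: 38.39 t
  Mg3Si4O10(OH)2: 80.99 t
  K2CO3: 131.2 t
  Orthoboric acid: 78.11 t
Total batch = 581.6 t; LOI loss = 81.51 t

Rounding to 4 significant digits governs every mid-chain value as shown — every computation runs at full float precision at every stage; every reported number is rounded once only — the derived quantities, including net glass mass, totals, LOI, the yield, the five compositions, are re-derived starting from the weights per 500.1 t of glass at exact precision, as given in the question or the answer.
Oxide-by-oxide targets in 500.1 t fused product:
  SiO2: 60.57% × 500.1 = 302.9 t
  Al2O3: 0.1517% × 500.1 = 0.7587 t
  B2O3: 8.800% × 500.1 = 44.01 t
  K2O: 17.78% × 500.1 = 88.92 t
  MgO: 12.69% × 500.1 = 63.46 t
Verifying the oxide balance applying the batch weights above, under the basis named above (target by target, the sums agree modulo rounding of the values):
  SiO2: 252.9·0.9950 + 80.99·0.6333 = 302.9 t (target 302.9 t)
  Al2O3: 252.9·0.003000 = 0.7587 t (target 0.7587 t)
  B2O3: 78.11·0.5634 = 44.01 t (target 44.01 t)
  K2O: 131.2·0.6778 = 88.93 t (target 88.92 t)
  MgO: 38.39·0.9852 + 80.99·0.3166 = 63.46 t (target 63.46 t)
Glass-mass closure: Σ batch − LOI loss = 500.1 t (oxide target masses add up to 500.1 t; the stated basis being 500.1 t — any gap is answer rounding).
Total batch = Σ batch = 581.6 t; LOI loss = Σ batch·LOI = 81.51 t; the yield ratio, glass ÷ batch: 85.99%.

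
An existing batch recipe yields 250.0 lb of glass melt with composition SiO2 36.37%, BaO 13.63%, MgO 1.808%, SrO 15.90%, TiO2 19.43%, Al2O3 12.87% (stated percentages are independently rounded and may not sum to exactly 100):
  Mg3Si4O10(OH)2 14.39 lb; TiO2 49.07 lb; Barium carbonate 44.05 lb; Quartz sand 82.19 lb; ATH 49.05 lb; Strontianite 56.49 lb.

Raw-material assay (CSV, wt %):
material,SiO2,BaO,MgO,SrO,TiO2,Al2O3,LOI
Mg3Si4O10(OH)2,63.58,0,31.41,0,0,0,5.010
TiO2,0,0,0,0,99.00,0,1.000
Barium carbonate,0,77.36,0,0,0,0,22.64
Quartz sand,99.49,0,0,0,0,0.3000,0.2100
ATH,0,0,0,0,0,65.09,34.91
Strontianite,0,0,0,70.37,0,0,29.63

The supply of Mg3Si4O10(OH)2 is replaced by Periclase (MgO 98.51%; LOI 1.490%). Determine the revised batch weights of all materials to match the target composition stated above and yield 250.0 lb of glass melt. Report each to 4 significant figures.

Revised batch per 250.0 lb glass melt:
  Periclase: 4.588 lb
  TiO2: 49.07 lb
  Barium carbonate: 44.05 lb
  Quartz sand: 91.39 lb
  ATH: 49.01 lb
  Strontianite: 56.49 lb
Total batch = 294.6 lb; LOI loss = 44.57 lb

Working values appear (rounded to four significant figures) when written out. All arithmetic maintains full precision from start to finish; every reported figure is rounded a single time. Derived quantities, which include the totals, the yield, six oxide percentages, LOI, net glass mass, are re-derived at full float precision, exactly as shown in either problem or answer, from the batch weights per 250.0 lb of glass.
Oxide-by-oxide targets in 250.0 lb glass melt:
  SiO2: 36.37% × 250.0 = 90.92 lb
  BaO: 13.63% × 250.0 = 34.08 lb
  MgO: 1.808% × 250.0 = 4.520 lb
  SrO: 15.90% × 250.0 = 39.75 lb
  TiO2: 19.43% × 250.0 = 48.58 lb
  Al2O3: 12.87% × 250.0 = 32.17 lb
Sums-versus-targets review given the weights on record, against the basis in use (each sum matches its target mass exact up to rounding of places):
  SiO2: 91.39·0.9949 = 90.92 lb (target 90.92 lb)
  BaO: 44.05·0.7736 = 34.08 lb (target 34.08 lb)
  MgO: 4.588·0.9851 = 4.520 lb (target 4.520 lb)
  SrO: 56.49·0.7037 = 39.75 lb (target 39.75 lb)
  TiO2: 49.07·0.9900 = 48.58 lb (target 48.58 lb)
  Al2O3: 91.39·0.003000 + 49.01·0.6509 = 32.17 lb (target 32.17 lb)
Auditing the glass mass value: batch Σ − ignition loss = 250.0 lb (the Σ of target masses is 250.0 lb; stated basis 250.0 lb — rounding explains the deltas).
Total batch = Σ batch = 294.6 lb; Σ batch·LOI gives LOI loss = 44.57 lb; glass ÷ batch gives a yield of 84.87%.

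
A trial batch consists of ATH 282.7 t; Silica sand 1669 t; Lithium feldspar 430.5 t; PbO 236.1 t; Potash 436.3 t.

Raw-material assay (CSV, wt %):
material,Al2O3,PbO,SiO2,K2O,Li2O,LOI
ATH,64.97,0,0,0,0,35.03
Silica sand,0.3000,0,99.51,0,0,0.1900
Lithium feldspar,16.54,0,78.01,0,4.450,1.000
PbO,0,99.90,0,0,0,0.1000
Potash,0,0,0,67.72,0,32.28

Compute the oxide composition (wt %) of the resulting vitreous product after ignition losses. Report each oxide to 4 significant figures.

The working math holds exact precision at all times. The intermediate values appear (rounded to 4 significant digits) when written out; every reported figure includes exactly one rounding. Derived quantities, which include LOI, yield, the totals, the five compositions, glass mass, are rebuilt in exact precision, precisely as stated by problem or answer, starting from the weights at 2807 t of glass.
What the batch supplies per oxide:
  Al2O3: 282.7·0.6497 + 1669·0.003000 + 430.5·0.1654 = 259.9 t
  PbO: 236.1·0.9990 = 235.9 t
  SiO2: 1669·0.9951 + 430.5·0.7801 = 1997 t
  K2O: 436.3·0.6772 = 295.5 t
  Li2O: 430.5·0.04450 = 19.16 t
LOI: 282.7·0.3503 + 1669·0.001900 + 430.5·0.01000 + 236.1·0.001000 + 436.3·0.3228 = 247.6 t
batch − LOI leaves glass = 3055 − 247.6 = 2807 t (equal to the oxide-mass sum)
each oxide over glass, ×100, is wt %

Glass mass = 2807 t (batch 3055 − LOI 247.6).
Composition: Al2O3 9.258%, PbO 8.403%, SiO2 71.13%, K2O 10.53%, Li2O 0.6825%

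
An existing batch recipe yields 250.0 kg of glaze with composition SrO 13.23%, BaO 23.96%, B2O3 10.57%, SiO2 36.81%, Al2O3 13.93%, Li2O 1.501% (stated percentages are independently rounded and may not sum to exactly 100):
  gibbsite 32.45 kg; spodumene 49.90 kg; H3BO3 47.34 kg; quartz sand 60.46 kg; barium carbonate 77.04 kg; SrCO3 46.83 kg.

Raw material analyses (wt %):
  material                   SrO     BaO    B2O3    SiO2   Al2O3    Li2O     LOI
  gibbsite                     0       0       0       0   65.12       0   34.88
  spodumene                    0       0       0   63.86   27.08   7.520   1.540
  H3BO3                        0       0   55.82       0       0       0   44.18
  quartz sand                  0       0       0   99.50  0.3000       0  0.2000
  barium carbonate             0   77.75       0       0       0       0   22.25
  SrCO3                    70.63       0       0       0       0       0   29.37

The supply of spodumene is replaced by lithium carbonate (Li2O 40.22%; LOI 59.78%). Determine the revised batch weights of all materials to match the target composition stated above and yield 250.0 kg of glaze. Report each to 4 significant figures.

Rounding to 4 significant digits governs every intermediate as displayed; all internal work holds exact precision in every operation. Exactly one rounding goes into each reported figure. The derived quantities (totals, glass mass, ignition loss, six oxide percentages, yield) are re-derived in exact precision from the weighed amounts on 250.0 kg of glass, as written in the problem or the answer.
Oxide mass targets, per 250.0 kg glaze:
  SrO: 13.23% × 250.0 = 33.08 kg
  BaO: 23.96% × 250.0 = 59.90 kg
  B2O3: 10.57% × 250.0 = 26.42 kg
  SiO2: 36.81% × 250.0 = 92.02 kg
  Al2O3: 13.93% × 250.0 = 34.83 kg
  Li2O: 1.501% × 250.0 = 3.752 kg
Checking each oxide sum on the weights just shown, relative to the basis at hand (oxide sums agree with the targets once rounding is allowed for):
  SrO: 46.83·0.7063 = 33.08 kg (target 33.08 kg)
  BaO: 77.04·0.7775 = 59.90 kg (target 59.90 kg)
  B2O3: 47.34·0.5582 = 26.43 kg (target 26.42 kg)
  SiO2: 92.49·0.9950 = 92.03 kg (target 92.02 kg)
  Al2O3: 53.05·0.6512 + 92.49·0.003000 = 34.82 kg (target 34.83 kg)
  Li2O: 9.330·0.4022 = 3.753 kg (target 3.752 kg)
The glass-mass cross-check: total charge less LOI = 250.0 kg (the targets, summed, come to 250.0 kg; versus the stated basis of 250.0 kg — a pure rounding effect).
Whole-batch sum: Σ batch = 326.1 kg; LOI loss = Σ batch·LOI = 76.08 kg; yield, glass over the total, = 76.67%.

Revised batch per 250.0 kg glaze:
  gibbsite: 53.05 kg
  lithium carbonate: 9.330 kg
  H3BO3: 47.34 kg
  quartz sand: 92.49 kg
  barium carbonate: 77.04 kg
  SrCO3: 46.83 kg
Total batch = 326.1 kg; LOI loss = 76.08 kg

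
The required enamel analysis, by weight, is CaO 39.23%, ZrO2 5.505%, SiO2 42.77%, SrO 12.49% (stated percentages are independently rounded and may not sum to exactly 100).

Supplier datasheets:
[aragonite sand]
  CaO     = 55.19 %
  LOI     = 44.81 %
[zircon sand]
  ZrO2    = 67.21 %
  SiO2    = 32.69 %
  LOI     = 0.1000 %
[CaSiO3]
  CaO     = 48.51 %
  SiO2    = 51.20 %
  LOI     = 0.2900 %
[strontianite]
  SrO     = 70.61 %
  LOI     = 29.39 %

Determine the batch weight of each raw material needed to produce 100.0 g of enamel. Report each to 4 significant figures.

Mid-chain values are displayed with 4-significant-digit rounding within the worked lines; all arithmetic keeps full precision in every operation; a single rounding produces every reported number — all derived quantities (LOI, yield, glass mass, four oxide percentages, the totals) are computed from the weighed amounts per 100.0 g of glass in exact precision as written in the problem or answer text.
Oxide-by-oxide targets in 100.0 g enamel:
  CaO: 39.23% × 100.0 = 39.23 g
  ZrO2: 5.505% × 100.0 = 5.505 g
  SiO2: 42.77% × 100.0 = 42.77 g
  SrO: 12.49% × 100.0 = 12.49 g
A balance pass over the oxides, per the reported batch figures, versus the basis set out (sums match the target masses up to rounding of the answer):
  CaO: 2.254·0.5519 + 78.31·0.4851 = 39.23 g (target 39.23 g)
  ZrO2: 8.191·0.6721 = 5.505 g (target 5.505 g)
  SiO2: 8.191·0.3269 + 78.31·0.5120 = 42.77 g (target 42.77 g)
  SrO: 17.69·0.7061 = 12.49 g (target 12.49 g)
Mass balance on the glass: the batch minus its LOI: 100.0 g (summing oxide targets gives 99.99 g; against the stated basis, 100.0 g — rounding explains the deltas).
Total batch = Σ batch = 106.4 g; ignition loss, Σ(batch × LOI) = 6.444 g; yield = glass ÷ total batch = 93.95%.

Batch per 100.0 g enamel:
  aragonite sand: 2.254 g
  zircon sand: 8.191 g
  CaSiO3: 78.31 g
  strontianite: 17.69 g
Total batch = 106.4 g; LOI loss = 6.444 g; yield = 93.95%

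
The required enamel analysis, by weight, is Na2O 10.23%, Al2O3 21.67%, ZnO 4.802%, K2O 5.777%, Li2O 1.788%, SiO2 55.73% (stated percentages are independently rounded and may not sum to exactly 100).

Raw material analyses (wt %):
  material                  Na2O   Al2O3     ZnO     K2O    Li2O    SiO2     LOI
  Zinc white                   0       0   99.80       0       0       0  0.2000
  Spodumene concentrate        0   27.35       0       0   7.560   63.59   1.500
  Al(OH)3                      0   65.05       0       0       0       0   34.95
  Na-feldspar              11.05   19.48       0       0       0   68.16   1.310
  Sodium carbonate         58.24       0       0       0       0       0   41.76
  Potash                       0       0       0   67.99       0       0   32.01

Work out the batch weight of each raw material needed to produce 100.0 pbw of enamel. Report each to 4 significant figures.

The whole derivation holds full float precision in every operation; working values are displayed rounded to four significant figures across the worked steps — each reported figure receives exactly one rounding. All derived quantities (the six compositions, the yield, LOI, totals, glass mass) are rebuilt from the weighed amounts per 100.0 pbw of glass at full float precision, as given in question or answer.
The oxide mass targets at 100.0 pbw enamel:
  Na2O: 10.23% × 100.0 = 10.23 pbw
  Al2O3: 21.67% × 100.0 = 21.67 pbw
  ZnO: 4.802% × 100.0 = 4.802 pbw
  K2O: 5.777% × 100.0 = 5.777 pbw
  Li2O: 1.788% × 100.0 = 1.788 pbw
  SiO2: 55.73% × 100.0 = 55.73 pbw
A balance pass over the oxides, applying the batch weights above, per the basis as stated (summed amounts equal target values within answer rounding):
  Na2O: 59.70·0.1105 + 6.239·0.5824 = 10.23 pbw (target 10.23 pbw)
  Al2O3: 23.65·0.2735 + 5.492·0.6505 + 59.70·0.1948 = 21.67 pbw (target 21.67 pbw)
  ZnO: 4.812·0.9980 = 4.802 pbw (target 4.802 pbw)
  K2O: 8.497·0.6799 = 5.777 pbw (target 5.777 pbw)
  Li2O: 23.65·0.07560 = 1.788 pbw (target 1.788 pbw)
  SiO2: 23.65·0.6359 + 59.70·0.6816 = 55.73 pbw (target 55.73 pbw)
Auditing the glass mass value: total charge less LOI = 100.0 pbw (the Σ of target masses is 100.0 pbw; basis as stated: 100.0 pbw — any gap is answer rounding).
Adding the batch up: Σ batch = 108.4 pbw; ignition loss, Σ(batch × LOI) = 8.391 pbw; as yield: glass ÷ batch → 92.26%.

Batch per 100.0 pbw enamel:
  Zinc white: 4.812 pbw
  Spodumene concentrate: 23.65 pbw
  Al(OH)3: 5.492 pbw
  Na-feldspar: 59.70 pbw
  Sodium carbonate: 6.239 pbw
  Potash: 8.497 pbw
Total batch = 108.4 pbw; LOI loss = 8.391 pbw; yield = 92.26%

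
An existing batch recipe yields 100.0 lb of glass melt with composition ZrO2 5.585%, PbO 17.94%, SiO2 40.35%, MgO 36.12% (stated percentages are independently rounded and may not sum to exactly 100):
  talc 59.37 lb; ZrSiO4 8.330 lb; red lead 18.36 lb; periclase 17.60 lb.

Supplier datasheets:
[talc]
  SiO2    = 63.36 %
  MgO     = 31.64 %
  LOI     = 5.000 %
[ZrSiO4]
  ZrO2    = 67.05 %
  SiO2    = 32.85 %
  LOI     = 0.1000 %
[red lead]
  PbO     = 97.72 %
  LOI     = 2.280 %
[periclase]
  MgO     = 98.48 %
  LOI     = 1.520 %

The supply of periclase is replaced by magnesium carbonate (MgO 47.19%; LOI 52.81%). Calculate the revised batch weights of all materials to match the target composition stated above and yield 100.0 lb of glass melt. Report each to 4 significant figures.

Revised batch per 100.0 lb glass melt:
  talc: 59.37 lb
  ZrSiO4: 8.330 lb
  red lead: 18.36 lb
  magnesium carbonate: 36.74 lb
Total batch = 122.8 lb; LOI loss = 22.80 lb

Each numeric step runs at full precision in all steps. Mid-chain values are printed (rounded to 4 significant digits) when written out. A single rounding finalizes each reported result — the derived quantities are carried from the batch weights per 100.0 lb of glass in full precision (the totals, the four compositions, net glass mass, yield, ignition loss), exactly as printed in problem or answer.
The oxide mass targets at 100.0 lb glass melt:
  ZrO2: 5.585% × 100.0 = 5.585 lb
  PbO: 17.94% × 100.0 = 17.94 lb
  SiO2: 40.35% × 100.0 = 40.35 lb
  MgO: 36.12% × 100.0 = 36.12 lb
Per-oxide balance check working from each reported weight, per the basis as stated (summed amounts equal target values given rounding of the digits):
  ZrO2: 8.330·0.6705 = 5.585 lb (target 5.585 lb)
  PbO: 18.36·0.9772 = 17.94 lb (target 17.94 lb)
  SiO2: 59.37·0.6336 + 8.330·0.3285 = 40.35 lb (target 40.35 lb)
  MgO: 59.37·0.3164 + 36.74·0.4719 = 36.12 lb (target 36.12 lb)
The glass-mass cross-check: Σ batch − LOI loss = 100.0 lb (the targets, summed, come to 100.0 lb; with the basis standing at 100.0 lb — differing by rounding only).
Total batch = Σ batch = 122.8 lb; the LOI term Σ batch·LOI equals 22.80 lb; glass ÷ batch gives a yield of 81.43%.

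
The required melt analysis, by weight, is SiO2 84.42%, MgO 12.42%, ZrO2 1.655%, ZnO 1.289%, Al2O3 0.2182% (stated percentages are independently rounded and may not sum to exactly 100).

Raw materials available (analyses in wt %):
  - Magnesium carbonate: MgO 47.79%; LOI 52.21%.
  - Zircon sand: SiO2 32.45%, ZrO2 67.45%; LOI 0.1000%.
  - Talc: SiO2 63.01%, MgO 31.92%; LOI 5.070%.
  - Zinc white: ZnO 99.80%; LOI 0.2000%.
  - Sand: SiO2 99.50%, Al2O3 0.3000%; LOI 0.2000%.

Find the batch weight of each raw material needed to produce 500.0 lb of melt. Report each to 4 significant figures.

Mid-chain values appear with 4-significant-figure rounding across the worked steps — all internal work runs at full float precision at all times; each reported result is rounded a single time — the derived quantities are carried in full float precision (the five compositions, yield, LOI, net glass mass, totals) using the weight values for 500.0 lb of glass, exactly as printed in the problem or answer text.
Per-oxide target masses for 500.0 lb melt:
  SiO2: 84.42% × 500.0 = 422.1 lb
  MgO: 12.42% × 500.0 = 62.10 lb
  ZrO2: 1.655% × 500.0 = 8.275 lb
  ZnO: 1.289% × 500.0 = 6.445 lb
  Al2O3: 0.2182% × 500.0 = 1.091 lb
A balance pass over the oxides, working from each reported weight, for the quoted basis mass (each sum matches its target mass net of answer rounding effects):
  SiO2: 12.27·0.3245 + 89.30·0.6301 + 363.7·0.9950 = 422.1 lb (target 422.1 lb)
  MgO: 70.30·0.4779 + 89.30·0.3192 = 62.10 lb (target 62.10 lb)
  ZrO2: 12.27·0.6745 = 8.276 lb (target 8.275 lb)
  ZnO: 6.458·0.9980 = 6.445 lb (target 6.445 lb)
  Al2O3: 363.7·0.003000 = 1.091 lb (target 1.091 lb)
Glass-mass sanity pass: total charge less LOI = 500.0 lb (the Σ of target masses is 500.0 lb; the stated basis being 500.0 lb — differing by rounding only).
Batch grand total — Σ batch = 542.0 lb; loss to ignition Σ batch·LOI = 41.98 lb; the yield ratio, glass ÷ batch: 92.25%.

Batch per 500.0 lb melt:
  Magnesium carbonate: 70.30 lb
  Zircon sand: 12.27 lb
  Talc: 89.30 lb
  Zinc white: 6.458 lb
  Sand: 363.7 lb
Total batch = 542.0 lb; LOI loss = 41.98 lb; yield = 92.25%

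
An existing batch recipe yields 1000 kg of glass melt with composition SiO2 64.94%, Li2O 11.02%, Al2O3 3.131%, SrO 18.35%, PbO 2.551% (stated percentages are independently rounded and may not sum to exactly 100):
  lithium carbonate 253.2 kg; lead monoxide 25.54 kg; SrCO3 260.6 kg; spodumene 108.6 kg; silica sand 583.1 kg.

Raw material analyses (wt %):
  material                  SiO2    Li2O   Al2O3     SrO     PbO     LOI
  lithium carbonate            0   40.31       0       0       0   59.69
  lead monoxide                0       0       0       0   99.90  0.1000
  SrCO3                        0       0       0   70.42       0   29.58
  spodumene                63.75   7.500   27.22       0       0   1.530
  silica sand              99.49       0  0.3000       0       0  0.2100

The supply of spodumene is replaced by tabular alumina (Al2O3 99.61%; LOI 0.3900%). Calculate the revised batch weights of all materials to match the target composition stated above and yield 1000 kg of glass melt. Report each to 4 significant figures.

Revised batch per 1000 kg glass melt:
  lithium carbonate: 273.4 kg
  lead monoxide: 25.54 kg
  SrCO3: 260.6 kg
  tabular alumina: 29.47 kg
  silica sand: 652.7 kg
Total batch = 1242 kg; LOI loss = 241.8 kg

The whole derivation keeps exact precision throughout; values along the way are rounded off to 4 significant figures when displayed — every reported value is rounded just once. Derived quantities, including the totals, glass mass, yield, five oxide percentages, ignition loss, are recomputed starting from the weights on 1000 kg of glass at full precision as they appear in either problem or answer.
Oxide-by-oxide targets in 1000 kg glass melt:
  SiO2: 64.94% × 1000 = 649.4 kg
  Li2O: 11.02% × 1000 = 110.2 kg
  Al2O3: 3.131% × 1000 = 31.31 kg
  SrO: 18.35% × 1000 = 183.5 kg
  PbO: 2.551% × 1000 = 25.51 kg
Per-oxide balance check given the weights on record, relative to the basis at hand (sum by sum, the targets are met within answer rounding):
  SiO2: 652.7·0.9949 = 649.4 kg (target 649.4 kg)
  Li2O: 273.4·0.4031 = 110.2 kg (target 110.2 kg)
  Al2O3: 29.47·0.9961 + 652.7·0.003000 = 31.31 kg (target 31.31 kg)
  SrO: 260.6·0.7042 = 183.5 kg (target 183.5 kg)
  PbO: 25.54·0.9990 = 25.51 kg (target 25.51 kg)
Glass-mass bookkeeping: whole batch net of LOI = 999.9 kg (per-oxide target masses sum to 999.9 kg; basis as stated: 1000 kg — rounding explains the deltas).
Total batch = Σ batch = 1242 kg; LOI loss = Σ batch·LOI = 241.8 kg; glass ÷ batch gives a yield of 80.53%.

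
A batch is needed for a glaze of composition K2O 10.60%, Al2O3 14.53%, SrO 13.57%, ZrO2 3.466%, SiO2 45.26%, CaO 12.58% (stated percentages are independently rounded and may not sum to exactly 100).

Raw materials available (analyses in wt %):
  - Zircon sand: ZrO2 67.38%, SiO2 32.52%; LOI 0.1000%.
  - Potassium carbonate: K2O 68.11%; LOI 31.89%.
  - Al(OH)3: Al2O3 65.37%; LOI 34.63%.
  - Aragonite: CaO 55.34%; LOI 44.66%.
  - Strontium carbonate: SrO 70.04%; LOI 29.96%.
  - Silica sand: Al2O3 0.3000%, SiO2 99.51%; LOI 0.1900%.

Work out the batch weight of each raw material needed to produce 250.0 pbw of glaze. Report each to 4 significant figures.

Batch per 250.0 pbw glaze:
  Zircon sand: 12.86 pbw
  Potassium carbonate: 38.91 pbw
  Al(OH)3: 55.07 pbw
  Aragonite: 56.83 pbw
  Strontium carbonate: 48.44 pbw
  Silica sand: 109.5 pbw
Total batch = 321.6 pbw; LOI loss = 71.59 pbw; yield = 77.74%

Every computation carries full precision from start to finish. Mid-chain values are shown rounded off to 4 significant digits on the page. Every reported result is rounded a single time — all derived quantities are re-derived in exact precision (six oxide percentages, yield, the totals, LOI, net glass mass) from the batch weights for 250.0 pbw of glass, as they appear in question or answer.
Target masses of each oxide per 250.0 pbw glaze:
  K2O: 10.60% × 250.0 = 26.50 pbw
  Al2O3: 14.53% × 250.0 = 36.33 pbw
  SrO: 13.57% × 250.0 = 33.92 pbw
  ZrO2: 3.466% × 250.0 = 8.665 pbw
  SiO2: 45.26% × 250.0 = 113.2 pbw
  CaO: 12.58% × 250.0 = 31.45 pbw
Oxide-by-oxide audit with the batch weights as given, relative to the basis at hand (sum by sum, the targets are met given rounding of the digits):
  K2O: 38.91·0.6811 = 26.50 pbw (target 26.50 pbw)
  Al2O3: 55.07·0.6537 + 109.5·0.003000 = 36.33 pbw (target 36.33 pbw)
  SrO: 48.44·0.7004 = 33.93 pbw (target 33.92 pbw)
  ZrO2: 12.86·0.6738 = 8.665 pbw (target 8.665 pbw)
  SiO2: 12.86·0.3252 + 109.5·0.9951 = 113.1 pbw (target 113.2 pbw)
  CaO: 56.83·0.5534 = 31.45 pbw (target 31.45 pbw)
Glass mass check: the batch minus its LOI: 250.0 pbw (summing oxide targets gives 250.0 pbw; stated basis 250.0 pbw — any gap is answer rounding).
Total batch = Σ batch = 321.6 pbw; ignition loss, Σ(batch × LOI) = 71.59 pbw; the yield ratio, glass ÷ batch: 77.74%.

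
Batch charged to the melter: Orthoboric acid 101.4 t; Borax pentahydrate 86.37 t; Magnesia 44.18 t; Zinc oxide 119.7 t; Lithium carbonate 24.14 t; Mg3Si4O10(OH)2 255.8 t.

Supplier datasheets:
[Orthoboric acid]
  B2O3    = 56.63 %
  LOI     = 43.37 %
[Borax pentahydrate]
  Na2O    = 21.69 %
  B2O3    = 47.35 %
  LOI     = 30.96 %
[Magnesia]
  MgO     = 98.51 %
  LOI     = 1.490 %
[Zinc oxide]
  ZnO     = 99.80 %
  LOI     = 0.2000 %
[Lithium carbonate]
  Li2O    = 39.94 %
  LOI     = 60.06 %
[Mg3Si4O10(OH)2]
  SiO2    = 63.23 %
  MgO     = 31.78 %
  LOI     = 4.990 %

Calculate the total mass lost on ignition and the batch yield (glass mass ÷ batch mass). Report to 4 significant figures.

Every computation holds full float precision end to end — the intermediate values appear, with 4-significant-figure rounding, in the printout; a single rounding completes each reported result; all derived quantities, including LOI, yield, the totals, net glass mass, the six compositions, are carried starting from the weights for 532.7 t of glass in full precision, as set out in question or answer.
Each material's LOI contribution:
  Orthoboric acid: 101.4 × 0.4337 = 43.98 t
  Borax pentahydrate: 86.37 × 0.3096 = 26.74 t
  Magnesia: 44.18 × 0.01490 = 0.6583 t
  Zinc oxide: 119.7 × 0.002000 = 0.2394 t
  Lithium carbonate: 24.14 × 0.6006 = 14.50 t
  Mg3Si4O10(OH)2: 255.8 × 0.04990 = 12.76 t
Total LOI = 98.88 t
Glass = batch − LOI = 631.6 − 98.88 = 532.7 t

LOI loss = 98.88 t; glass = 532.7 t; yield = 84.34%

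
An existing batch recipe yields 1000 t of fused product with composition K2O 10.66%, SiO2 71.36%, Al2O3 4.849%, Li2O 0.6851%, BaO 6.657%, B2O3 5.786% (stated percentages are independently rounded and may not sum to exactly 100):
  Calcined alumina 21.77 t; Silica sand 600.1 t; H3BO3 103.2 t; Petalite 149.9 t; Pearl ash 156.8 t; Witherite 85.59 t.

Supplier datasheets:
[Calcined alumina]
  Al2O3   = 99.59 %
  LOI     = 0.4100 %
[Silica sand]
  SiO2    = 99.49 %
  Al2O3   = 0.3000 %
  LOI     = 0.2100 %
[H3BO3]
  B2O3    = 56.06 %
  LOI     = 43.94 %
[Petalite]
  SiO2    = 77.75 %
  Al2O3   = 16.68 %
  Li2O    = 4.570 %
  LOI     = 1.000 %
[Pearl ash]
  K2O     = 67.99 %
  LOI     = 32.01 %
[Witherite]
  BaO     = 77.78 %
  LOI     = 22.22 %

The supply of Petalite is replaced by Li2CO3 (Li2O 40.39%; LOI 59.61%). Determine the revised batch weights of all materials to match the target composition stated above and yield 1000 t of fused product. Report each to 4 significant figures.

The intermediate values are shown with 4-significant-figure rounding on the page. The whole derivation carries full precision from start to finish; each reported figure sees exactly one rounding — all derived quantities are carried using the weight values per 1000 t of glass at exact precision (net glass mass, ignition loss, the totals, yield, six oxide percentages) exactly as printed in either problem or answer.
The oxide mass targets at 1000 t fused product:
  K2O: 10.66% × 1000 = 106.6 t
  SiO2: 71.36% × 1000 = 713.6 t
  Al2O3: 4.849% × 1000 = 48.49 t
  Li2O: 0.6851% × 1000 = 6.851 t
  BaO: 6.657% × 1000 = 66.57 t
  B2O3: 5.786% × 1000 = 57.86 t
Sums-versus-targets review using the reported weights, against the basis in use (delivered sums recover each target given rounding of the digits):
  K2O: 156.8·0.6799 = 106.6 t (target 106.6 t)
  SiO2: 717.3·0.9949 = 713.6 t (target 713.6 t)
  Al2O3: 46.53·0.9959 + 717.3·0.003000 = 48.49 t (target 48.49 t)
  Li2O: 16.96·0.4039 = 6.850 t (target 6.851 t)
  BaO: 85.59·0.7778 = 66.57 t (target 66.57 t)
  B2O3: 103.2·0.5606 = 57.85 t (target 57.86 t)
Glass-mass bookkeeping: batch total minus LOI = 1000 t (oxide target masses add up to 1000 t; against the stated basis, 1000 t — differing by rounding only).
Batch total: Σ batch = 1126 t; LOI removed, Σ of batch·LOI: 126.4 t; as yield: glass ÷ batch → 88.78%.

Revised batch per 1000 t fused product:
  Calcined alumina: 46.53 t
  Silica sand: 717.3 t
  H3BO3: 103.2 t
  Li2CO3: 16.96 t
  Pearl ash: 156.8 t
  Witherite: 85.59 t
Total batch = 1126 t; LOI loss = 126.4 t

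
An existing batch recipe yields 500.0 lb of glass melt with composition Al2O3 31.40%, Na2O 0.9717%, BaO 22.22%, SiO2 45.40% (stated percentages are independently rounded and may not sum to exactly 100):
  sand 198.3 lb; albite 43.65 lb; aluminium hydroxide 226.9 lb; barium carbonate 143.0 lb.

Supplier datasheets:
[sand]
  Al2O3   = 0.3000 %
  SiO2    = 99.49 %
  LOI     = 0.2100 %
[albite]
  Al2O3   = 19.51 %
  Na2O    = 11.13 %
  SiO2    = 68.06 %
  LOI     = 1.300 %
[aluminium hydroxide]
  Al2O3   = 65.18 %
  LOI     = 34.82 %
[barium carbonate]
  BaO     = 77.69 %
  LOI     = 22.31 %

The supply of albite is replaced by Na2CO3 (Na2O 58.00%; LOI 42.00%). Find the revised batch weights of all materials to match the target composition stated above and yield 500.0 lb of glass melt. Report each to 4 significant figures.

Rounding to 4 significant digits governs every intermediate as displayed; full float precision is maintained in every operation; exactly one rounding goes into every reported number. All derived quantities, which include the four compositions, the totals, ignition loss, the yield, net glass mass, are re-derived at full precision, precisely as stated by problem or answer, from the batch weights at 500.0 lb of glass.
Target oxide masses per 500.0 lb glass melt:
  Al2O3: 31.40% × 500.0 = 157.0 lb
  Na2O: 0.9717% × 500.0 = 4.858 lb
  BaO: 22.22% × 500.0 = 111.1 lb
  SiO2: 45.40% × 500.0 = 227.0 lb
A balance pass over the oxides, using the reported weights, at the basis given (summed amounts equal target values given rounding of the digits):
  Al2O3: 228.2·0.003000 + 239.8·0.6518 = 157.0 lb (target 157.0 lb)
  Na2O: 8.377·0.5800 = 4.859 lb (target 4.858 lb)
  BaO: 143.0·0.7769 = 111.1 lb (target 111.1 lb)
  SiO2: 228.2·0.9949 = 227.0 lb (target 227.0 lb)
The glass-mass cross-check: whole batch net of LOI = 500.0 lb (the Σ of target masses is 500.0 lb; the stated basis being 500.0 lb — differing by rounding only).
Whole-batch sum: Σ batch = 619.4 lb; LOI loss = Σ batch·LOI = 119.4 lb; yield: glass divided by total = 80.72%.

Revised batch per 500.0 lb glass melt:
  sand: 228.2 lb
  Na2CO3: 8.377 lb
  aluminium hydroxide: 239.8 lb
  barium carbonate: 143.0 lb
Total batch = 619.4 lb; LOI loss = 119.4 lb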